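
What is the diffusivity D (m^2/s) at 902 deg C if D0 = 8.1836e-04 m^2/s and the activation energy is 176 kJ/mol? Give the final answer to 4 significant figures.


D = D0 * exp(-Qd / (R*T))
T = 1175.15 K
D = 8.1836e-04 * exp(-176e3 / (8.314 * 1175.15))
D = 1.229e-11 m^2/s


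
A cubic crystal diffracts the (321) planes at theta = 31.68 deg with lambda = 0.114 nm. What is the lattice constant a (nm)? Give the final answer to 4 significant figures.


d = lambda / (2*sin(theta))
d = 0.114 / (2*sin(31.68 deg))
d = 0.108535 nm
a = d * sqrt(h^2+k^2+l^2) = 0.108535 * sqrt(14)
a = 0.4061 nm


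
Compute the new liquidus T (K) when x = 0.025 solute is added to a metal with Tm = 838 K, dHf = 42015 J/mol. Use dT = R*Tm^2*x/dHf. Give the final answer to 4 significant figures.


dT = R*Tm^2*x / dHf
dT = 8.314 * 838^2 * 0.025 / 42015
dT = 3.47403 K
T_new = 838 - 3.47403 = 834.5 K


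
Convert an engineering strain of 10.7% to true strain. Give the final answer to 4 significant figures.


epsilon_true = ln(1 + epsilon_eng)
epsilon_true = ln(1 + 0.107)
epsilon_true = 0.1017


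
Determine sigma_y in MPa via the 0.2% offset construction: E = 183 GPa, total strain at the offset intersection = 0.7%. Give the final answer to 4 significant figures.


Offset strain = 0.002
Elastic strain at yield = total_strain - offset = 7e-03 - 0.002 = 5e-03
sigma_y = E * elastic_strain = 183000 * 5e-03
sigma_y = 915 MPa


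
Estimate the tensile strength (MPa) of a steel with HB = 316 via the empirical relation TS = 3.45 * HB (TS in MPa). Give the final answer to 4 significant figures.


TS (MPa) = 3.45 * HB
TS = 3.45 * 316
TS = 1090 MPa


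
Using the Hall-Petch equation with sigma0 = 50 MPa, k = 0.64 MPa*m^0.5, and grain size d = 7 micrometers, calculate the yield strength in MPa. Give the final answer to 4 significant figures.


sigma_y = sigma0 + k / sqrt(d)
d = 7 um = 7e-06 m
sigma_y = 50 + 0.64 / sqrt(7e-06)
sigma_y = 291.9 MPa


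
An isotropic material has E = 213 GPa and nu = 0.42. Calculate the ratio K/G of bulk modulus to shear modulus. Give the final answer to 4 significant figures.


G = E / (2*(1+nu))
G = 213 / (2*(1+0.42)) = 75 GPa
K = E / (3*(1-2*nu))
K = 213 / (3*(1-2*0.42)) = 443.75 GPa
K/G = 443.75 / 75 = 5.917


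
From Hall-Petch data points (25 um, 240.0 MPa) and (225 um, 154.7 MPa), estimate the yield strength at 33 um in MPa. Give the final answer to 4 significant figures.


sigma_y = sigma0 + k / sqrt(d)
1/sqrt(d1) = 1/sqrt(2.5e-05) = 200;  1/sqrt(d2) = 66.6667
k = (sigma1 - sigma2) / (1/sqrt(d1) - 1/sqrt(d2)) = (240.0 - 154.7) / (200 - 66.6667) = 0.63975 MPa*m^0.5
sigma0 = sigma1 - k/sqrt(d1) = 240.0 - 0.63975*200 = 112.05 MPa
sigma_y(d3) = 112.05 + 0.63975 / sqrt(3.3e-05) = 223.4 MPa


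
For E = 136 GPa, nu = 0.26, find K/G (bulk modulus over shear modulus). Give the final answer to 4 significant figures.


G = E / (2*(1+nu))
G = 136 / (2*(1+0.26)) = 53.9683 GPa
K = E / (3*(1-2*nu))
K = 136 / (3*(1-2*0.26)) = 94.4444 GPa
K/G = 94.4444 / 53.9683 = 1.75


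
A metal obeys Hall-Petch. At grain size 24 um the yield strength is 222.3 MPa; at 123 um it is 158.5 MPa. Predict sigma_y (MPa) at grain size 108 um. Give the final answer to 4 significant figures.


sigma_y = sigma0 + k / sqrt(d)
1/sqrt(d1) = 1/sqrt(2.4e-05) = 204.124;  1/sqrt(d2) = 90.167
k = (sigma1 - sigma2) / (1/sqrt(d1) - 1/sqrt(d2)) = (222.3 - 158.5) / (204.124 - 90.167) = 0.559859 MPa*m^0.5
sigma0 = sigma1 - k/sqrt(d1) = 222.3 - 0.559859*204.124 = 108.019 MPa
sigma_y(d3) = 108.019 + 0.559859 / sqrt(1.08e-04) = 161.9 MPa


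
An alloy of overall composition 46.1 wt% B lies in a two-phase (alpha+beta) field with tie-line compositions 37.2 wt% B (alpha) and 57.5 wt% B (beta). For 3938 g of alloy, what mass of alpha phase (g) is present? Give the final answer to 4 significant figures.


f_alpha = (C_beta - C0) / (C_beta - C_alpha)
f_alpha = (57.5 - 46.1) / (57.5 - 37.2) = 0.561576
m_alpha = f_alpha * m_total = 0.561576 * 3938 = 2211 g


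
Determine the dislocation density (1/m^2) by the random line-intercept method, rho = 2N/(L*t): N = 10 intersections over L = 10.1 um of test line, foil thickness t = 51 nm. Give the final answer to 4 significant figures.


rho = 2N / (L * t)
L = 10.1 um = 1.01e-05 m, t = 51 nm = 5.1e-08 m
rho = 2 * 10 / (1.01e-05 * 5.1e-08)
rho = 3.883e+13 1/m^2


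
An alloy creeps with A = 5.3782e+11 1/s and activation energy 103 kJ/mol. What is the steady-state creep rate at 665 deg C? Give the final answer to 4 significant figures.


rate = A * exp(-Q / (R*T))
T = 665 + 273.15 = 938.15 K
rate = 5.3782e+11 * exp(-103e3 / (8.314 * 938.15))
rate = 989800 1/s


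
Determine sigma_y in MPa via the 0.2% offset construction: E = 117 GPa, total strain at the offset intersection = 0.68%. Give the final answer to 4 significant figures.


Offset strain = 0.002
Elastic strain at yield = total_strain - offset = 6.8e-03 - 0.002 = 4.8e-03
sigma_y = E * elastic_strain = 117000 * 4.8e-03
sigma_y = 561.6 MPa


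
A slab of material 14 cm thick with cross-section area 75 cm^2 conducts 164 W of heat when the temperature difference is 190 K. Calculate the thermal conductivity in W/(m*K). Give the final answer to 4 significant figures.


k = Q*L / (A*dT)
L = 0.14 m, A = 7.5e-03 m^2
k = 164 * 0.14 / (7.5e-03 * 190)
k = 16.11 W/(m*K)


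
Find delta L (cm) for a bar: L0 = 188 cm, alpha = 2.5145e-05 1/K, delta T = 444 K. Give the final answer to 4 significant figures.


dL = L0 * alpha * dT
dL = 188 * 2.5145e-05 * 444
dL = 2.099 cm


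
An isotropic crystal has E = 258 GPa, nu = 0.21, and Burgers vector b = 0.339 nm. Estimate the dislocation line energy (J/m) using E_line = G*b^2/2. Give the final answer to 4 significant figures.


Step 1: G = E / (2*(1+nu))
G = 258 / (2*(1+0.21)) = 106.612 GPa = 1.06612e+11 Pa
Step 2: E_line = G*b^2/2
b = 0.339 nm = 3.39e-10 m
E_line = 0.5 * 1.06612e+11 * (3.39e-10)^2 = 6.126e-09 J/m


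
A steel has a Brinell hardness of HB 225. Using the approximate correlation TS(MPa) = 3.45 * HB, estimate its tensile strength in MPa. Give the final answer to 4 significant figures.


TS (MPa) = 3.45 * HB
TS = 3.45 * 225
TS = 776.3 MPa


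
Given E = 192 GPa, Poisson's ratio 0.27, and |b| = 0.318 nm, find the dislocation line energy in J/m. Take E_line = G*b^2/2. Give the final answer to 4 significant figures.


Step 1: G = E / (2*(1+nu))
G = 192 / (2*(1+0.27)) = 75.5906 GPa = 7.55906e+10 Pa
Step 2: E_line = G*b^2/2
b = 0.318 nm = 3.18e-10 m
E_line = 0.5 * 7.55906e+10 * (3.18e-10)^2 = 3.822e-09 J/m


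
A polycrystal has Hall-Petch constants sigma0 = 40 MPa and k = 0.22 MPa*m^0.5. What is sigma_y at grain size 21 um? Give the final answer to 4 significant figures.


sigma_y = sigma0 + k / sqrt(d)
d = 21 um = 2.1e-05 m
sigma_y = 40 + 0.22 / sqrt(2.1e-05)
sigma_y = 88.01 MPa


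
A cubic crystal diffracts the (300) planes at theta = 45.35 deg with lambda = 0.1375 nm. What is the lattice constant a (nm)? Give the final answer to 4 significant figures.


d = lambda / (2*sin(theta))
d = 0.1375 / (2*sin(45.35 deg))
d = 0.0966387 nm
a = d * sqrt(h^2+k^2+l^2) = 0.0966387 * sqrt(9)
a = 0.2899 nm


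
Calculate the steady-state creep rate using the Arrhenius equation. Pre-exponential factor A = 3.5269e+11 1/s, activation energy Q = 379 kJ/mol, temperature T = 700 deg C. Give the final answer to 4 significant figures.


rate = A * exp(-Q / (R*T))
T = 700 + 273.15 = 973.15 K
rate = 3.5269e+11 * exp(-379e3 / (8.314 * 973.15))
rate = 1.598e-09 1/s


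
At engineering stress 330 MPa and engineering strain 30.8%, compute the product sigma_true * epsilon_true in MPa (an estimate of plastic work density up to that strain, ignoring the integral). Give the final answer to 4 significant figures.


sigma_true = sigma_eng * (1 + epsilon_eng)
sigma_true = 330 * (1 + 0.308) = 431.64 MPa
epsilon_true = ln(1 + epsilon_eng)
epsilon_true = ln(1 + 0.308) = 0.268499
sigma_true * epsilon_true = 431.64 * 0.268499 = 115.9 MPa


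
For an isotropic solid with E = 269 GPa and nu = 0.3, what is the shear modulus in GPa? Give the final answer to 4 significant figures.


G = E / (2*(1+nu))
G = 269 / (2*(1+0.3))
G = 103.5 GPa


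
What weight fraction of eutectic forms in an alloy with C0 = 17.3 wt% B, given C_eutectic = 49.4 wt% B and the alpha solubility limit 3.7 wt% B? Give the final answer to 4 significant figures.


f_primary = (C_e - C0) / (C_e - C_alpha_max)
f_primary = (49.4 - 17.3) / (49.4 - 3.7)
f_primary = 0.702407
f_eutectic = 1 - 0.702407 = 0.2976


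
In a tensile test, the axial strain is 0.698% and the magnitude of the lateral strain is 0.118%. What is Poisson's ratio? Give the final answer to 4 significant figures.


nu = -epsilon_lat / epsilon_axial
Lateral strain is contraction (negative), so using magnitudes:
nu = 0.118 / 0.698
nu = 0.1691


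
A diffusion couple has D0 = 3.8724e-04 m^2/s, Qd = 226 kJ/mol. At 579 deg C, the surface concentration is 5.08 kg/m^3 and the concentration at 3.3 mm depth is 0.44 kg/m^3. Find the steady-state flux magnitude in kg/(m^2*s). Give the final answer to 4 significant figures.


Step 1: D = D0 * exp(-Qd/(R*T))
T = 579 + 273.15 = 852.15 K
D = 3.8724e-04 * exp(-226e3 / (8.314 * 852.15)) = 5.42315e-18 m^2/s
Step 2: J = D * (C1 - C2) / dx
J = 5.42315e-18 * (5.08 - 0.44) / 3.3e-03
J = 7.625e-15 kg/(m^2*s)


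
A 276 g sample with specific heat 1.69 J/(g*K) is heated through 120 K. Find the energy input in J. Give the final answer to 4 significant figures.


Q = m * cp * dT
Q = 276 * 1.69 * 120
Q = 55970 J


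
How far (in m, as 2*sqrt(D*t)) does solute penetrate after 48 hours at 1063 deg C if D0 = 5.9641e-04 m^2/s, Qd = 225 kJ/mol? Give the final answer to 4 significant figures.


Step 1: D = D0 * exp(-Qd/(R*T))
T = 1336.15 K
D = 5.9641e-04 * exp(-225e3 / (8.314 * 1336.15)) = 9.53264e-13 m^2/s
Step 2: L = 2*sqrt(D*t)
t = 48 h = 172800 s
L = 2*sqrt(9.53264e-13 * 172800) = 8.117e-04 m


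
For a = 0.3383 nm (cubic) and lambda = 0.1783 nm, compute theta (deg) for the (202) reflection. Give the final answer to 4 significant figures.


d = a / sqrt(h^2+k^2+l^2)
d = 0.3383 / sqrt(8) = 0.119607 nm
lambda = 2*d*sin(theta)  =>  sin(theta) = lambda / (2*d)
sin(theta) = 0.1783 / (2 * 0.119607) = 0.745357
theta = 48.19 deg


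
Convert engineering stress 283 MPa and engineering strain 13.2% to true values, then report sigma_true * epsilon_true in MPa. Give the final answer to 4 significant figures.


sigma_true = sigma_eng * (1 + epsilon_eng)
sigma_true = 283 * (1 + 0.132) = 320.356 MPa
epsilon_true = ln(1 + epsilon_eng)
epsilon_true = ln(1 + 0.132) = 0.123986
sigma_true * epsilon_true = 320.356 * 0.123986 = 39.72 MPa


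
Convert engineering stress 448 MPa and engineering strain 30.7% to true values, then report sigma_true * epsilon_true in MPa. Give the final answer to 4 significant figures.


sigma_true = sigma_eng * (1 + epsilon_eng)
sigma_true = 448 * (1 + 0.307) = 585.536 MPa
epsilon_true = ln(1 + epsilon_eng)
epsilon_true = ln(1 + 0.307) = 0.267734
sigma_true * epsilon_true = 585.536 * 0.267734 = 156.8 MPa


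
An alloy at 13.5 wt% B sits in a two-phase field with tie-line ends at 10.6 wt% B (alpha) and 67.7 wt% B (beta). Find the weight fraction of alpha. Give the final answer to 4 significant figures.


f_alpha = (C_beta - C0) / (C_beta - C_alpha)
f_alpha = (67.7 - 13.5) / (67.7 - 10.6)
f_alpha = 0.9492


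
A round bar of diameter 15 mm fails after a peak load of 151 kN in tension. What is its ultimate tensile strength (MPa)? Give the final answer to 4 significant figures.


A0 = pi*(d/2)^2 = pi*(15/2)^2 = 176.715 mm^2
UTS = F_max / A0 = 151*1000 / 176.715
UTS = 854.5 MPa


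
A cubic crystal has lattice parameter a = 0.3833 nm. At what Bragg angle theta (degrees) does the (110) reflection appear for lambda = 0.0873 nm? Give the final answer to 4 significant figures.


d = a / sqrt(h^2+k^2+l^2)
d = 0.3833 / sqrt(2) = 0.271034 nm
lambda = 2*d*sin(theta)  =>  sin(theta) = lambda / (2*d)
sin(theta) = 0.0873 / (2 * 0.271034) = 0.16105
theta = 9.268 deg


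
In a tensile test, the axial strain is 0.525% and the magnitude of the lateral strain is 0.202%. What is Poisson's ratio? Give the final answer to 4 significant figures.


nu = -epsilon_lat / epsilon_axial
Lateral strain is contraction (negative), so using magnitudes:
nu = 0.202 / 0.525
nu = 0.3848


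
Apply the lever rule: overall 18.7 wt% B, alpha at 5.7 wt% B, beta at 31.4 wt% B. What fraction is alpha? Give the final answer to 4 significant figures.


f_alpha = (C_beta - C0) / (C_beta - C_alpha)
f_alpha = (31.4 - 18.7) / (31.4 - 5.7)
f_alpha = 0.4942


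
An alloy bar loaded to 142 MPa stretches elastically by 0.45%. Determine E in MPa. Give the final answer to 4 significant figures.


E = sigma / epsilon
epsilon = 0.45% = 4.5e-03
E = 142 / 4.5e-03
E = 31560 MPa


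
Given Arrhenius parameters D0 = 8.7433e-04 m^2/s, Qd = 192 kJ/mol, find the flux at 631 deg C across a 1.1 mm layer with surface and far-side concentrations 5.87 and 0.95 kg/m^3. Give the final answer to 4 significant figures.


Step 1: D = D0 * exp(-Qd/(R*T))
T = 631 + 273.15 = 904.15 K
D = 8.7433e-04 * exp(-192e3 / (8.314 * 904.15)) = 7.0637e-15 m^2/s
Step 2: J = D * (C1 - C2) / dx
J = 7.0637e-15 * (5.87 - 0.95) / 1.1e-03
J = 3.159e-11 kg/(m^2*s)


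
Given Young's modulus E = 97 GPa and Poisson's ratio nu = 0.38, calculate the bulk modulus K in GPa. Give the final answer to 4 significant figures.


K = E / (3*(1-2*nu))
K = 97 / (3*(1-2*0.38))
K = 134.7 GPa


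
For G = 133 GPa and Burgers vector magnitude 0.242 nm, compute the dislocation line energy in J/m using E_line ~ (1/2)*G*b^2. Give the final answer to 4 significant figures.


E = G*b^2/2
b = 0.242 nm = 2.42e-10 m
G = 133 GPa = 1.33e+11 Pa
E = 0.5 * 1.33e+11 * (2.42e-10)^2
E = 3.895e-09 J/m


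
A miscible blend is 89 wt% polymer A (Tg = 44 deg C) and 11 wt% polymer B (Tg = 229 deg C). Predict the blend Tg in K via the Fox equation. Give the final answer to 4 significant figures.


1/Tg = w1/Tg1 + w2/Tg2 (in Kelvin)
Tg1 = 317.15 K, Tg2 = 502.15 K
1/Tg = 0.89/317.15 + 0.11/502.15
Tg = 330.5 K


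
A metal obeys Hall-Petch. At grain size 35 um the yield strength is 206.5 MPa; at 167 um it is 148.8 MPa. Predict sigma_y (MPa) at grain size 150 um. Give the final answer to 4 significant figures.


sigma_y = sigma0 + k / sqrt(d)
1/sqrt(d1) = 1/sqrt(3.5e-05) = 169.031;  1/sqrt(d2) = 77.3823
k = (sigma1 - sigma2) / (1/sqrt(d1) - 1/sqrt(d2)) = (206.5 - 148.8) / (169.031 - 77.3823) = 0.629579 MPa*m^0.5
sigma0 = sigma1 - k/sqrt(d1) = 206.5 - 0.629579*169.031 = 100.082 MPa
sigma_y(d3) = 100.082 + 0.629579 / sqrt(1.5e-04) = 151.5 MPa


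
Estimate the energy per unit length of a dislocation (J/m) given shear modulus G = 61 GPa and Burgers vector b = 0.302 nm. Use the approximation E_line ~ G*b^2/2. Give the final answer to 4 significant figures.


E = G*b^2/2
b = 0.302 nm = 3.02e-10 m
G = 61 GPa = 6.1e+10 Pa
E = 0.5 * 6.1e+10 * (3.02e-10)^2
E = 2.782e-09 J/m


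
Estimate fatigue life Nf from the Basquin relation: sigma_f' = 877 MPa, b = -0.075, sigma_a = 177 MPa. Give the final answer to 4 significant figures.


sigma_a = sigma_f' * (2*Nf)^b
2*Nf = (sigma_a / sigma_f')^(1/b)
2*Nf = (177 / 877)^(1/-0.075)
2*Nf = 1.84934e+09
Nf = 9.247e+08 cycles


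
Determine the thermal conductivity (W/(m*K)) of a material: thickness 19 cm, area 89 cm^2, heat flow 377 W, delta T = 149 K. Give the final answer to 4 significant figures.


k = Q*L / (A*dT)
L = 0.19 m, A = 8.9e-03 m^2
k = 377 * 0.19 / (8.9e-03 * 149)
k = 54.02 W/(m*K)


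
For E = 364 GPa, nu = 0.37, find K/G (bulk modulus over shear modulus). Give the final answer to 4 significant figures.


G = E / (2*(1+nu))
G = 364 / (2*(1+0.37)) = 132.847 GPa
K = E / (3*(1-2*nu))
K = 364 / (3*(1-2*0.37)) = 466.667 GPa
K/G = 466.667 / 132.847 = 3.513


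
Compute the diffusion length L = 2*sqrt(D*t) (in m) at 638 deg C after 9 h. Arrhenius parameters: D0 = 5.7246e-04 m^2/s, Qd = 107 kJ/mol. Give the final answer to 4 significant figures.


Step 1: D = D0 * exp(-Qd/(R*T))
T = 911.15 K
D = 5.7246e-04 * exp(-107e3 / (8.314 * 911.15)) = 4.20146e-10 m^2/s
Step 2: L = 2*sqrt(D*t)
t = 9 h = 32400 s
L = 2*sqrt(4.20146e-10 * 32400) = 7.379e-03 m


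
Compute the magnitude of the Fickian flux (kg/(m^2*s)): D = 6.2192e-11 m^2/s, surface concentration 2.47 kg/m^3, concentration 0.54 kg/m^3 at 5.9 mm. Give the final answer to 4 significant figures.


J = -D * (dC/dx) = D * (C1 - C2) / dx
J = 6.2192e-11 * (2.47 - 0.54) / 5.9e-03
J = 2.034e-08 kg/(m^2*s)


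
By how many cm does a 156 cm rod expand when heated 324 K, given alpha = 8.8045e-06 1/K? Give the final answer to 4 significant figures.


dL = L0 * alpha * dT
dL = 156 * 8.8045e-06 * 324
dL = 0.445 cm


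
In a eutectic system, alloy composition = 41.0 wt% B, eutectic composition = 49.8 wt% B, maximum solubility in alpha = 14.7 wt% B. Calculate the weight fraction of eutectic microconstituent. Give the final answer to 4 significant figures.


f_primary = (C_e - C0) / (C_e - C_alpha_max)
f_primary = (49.8 - 41.0) / (49.8 - 14.7)
f_primary = 0.250712
f_eutectic = 1 - 0.250712 = 0.7493


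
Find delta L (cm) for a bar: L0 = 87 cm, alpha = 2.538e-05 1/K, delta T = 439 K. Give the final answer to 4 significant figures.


dL = L0 * alpha * dT
dL = 87 * 2.538e-05 * 439
dL = 0.9693 cm


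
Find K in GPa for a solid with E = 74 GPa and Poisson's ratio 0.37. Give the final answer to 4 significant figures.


K = E / (3*(1-2*nu))
K = 74 / (3*(1-2*0.37))
K = 94.87 GPa


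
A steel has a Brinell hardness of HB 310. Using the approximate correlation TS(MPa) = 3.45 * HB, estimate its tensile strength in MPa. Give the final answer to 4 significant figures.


TS (MPa) = 3.45 * HB
TS = 3.45 * 310
TS = 1070 MPa


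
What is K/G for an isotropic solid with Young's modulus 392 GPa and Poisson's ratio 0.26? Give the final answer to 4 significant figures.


G = E / (2*(1+nu))
G = 392 / (2*(1+0.26)) = 155.556 GPa
K = E / (3*(1-2*nu))
K = 392 / (3*(1-2*0.26)) = 272.222 GPa
K/G = 272.222 / 155.556 = 1.75


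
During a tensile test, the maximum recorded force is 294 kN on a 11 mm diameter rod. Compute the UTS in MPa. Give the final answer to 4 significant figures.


A0 = pi*(d/2)^2 = pi*(11/2)^2 = 95.0332 mm^2
UTS = F_max / A0 = 294*1000 / 95.0332
UTS = 3094 MPa


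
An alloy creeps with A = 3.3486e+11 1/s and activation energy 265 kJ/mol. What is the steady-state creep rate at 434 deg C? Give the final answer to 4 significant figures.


rate = A * exp(-Q / (R*T))
T = 434 + 273.15 = 707.15 K
rate = 3.3486e+11 * exp(-265e3 / (8.314 * 707.15))
rate = 8.903e-09 1/s


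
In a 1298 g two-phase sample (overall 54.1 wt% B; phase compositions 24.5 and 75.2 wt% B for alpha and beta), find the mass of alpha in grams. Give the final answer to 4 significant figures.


f_alpha = (C_beta - C0) / (C_beta - C_alpha)
f_alpha = (75.2 - 54.1) / (75.2 - 24.5) = 0.416174
m_alpha = f_alpha * m_total = 0.416174 * 1298 = 540.2 g


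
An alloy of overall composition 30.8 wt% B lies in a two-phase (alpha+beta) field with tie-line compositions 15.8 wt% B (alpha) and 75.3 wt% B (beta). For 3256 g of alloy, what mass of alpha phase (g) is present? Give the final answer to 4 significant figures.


f_alpha = (C_beta - C0) / (C_beta - C_alpha)
f_alpha = (75.3 - 30.8) / (75.3 - 15.8) = 0.747899
m_alpha = f_alpha * m_total = 0.747899 * 3256 = 2435 g


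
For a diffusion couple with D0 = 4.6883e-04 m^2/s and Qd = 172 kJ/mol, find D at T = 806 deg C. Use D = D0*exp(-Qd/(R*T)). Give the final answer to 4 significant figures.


D = D0 * exp(-Qd / (R*T))
T = 1079.15 K
D = 4.6883e-04 * exp(-172e3 / (8.314 * 1079.15))
D = 2.215e-12 m^2/s


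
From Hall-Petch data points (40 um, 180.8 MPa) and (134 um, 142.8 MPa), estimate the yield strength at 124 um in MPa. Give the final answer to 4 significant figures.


sigma_y = sigma0 + k / sqrt(d)
1/sqrt(d1) = 1/sqrt(4e-05) = 158.114;  1/sqrt(d2) = 86.3868
k = (sigma1 - sigma2) / (1/sqrt(d1) - 1/sqrt(d2)) = (180.8 - 142.8) / (158.114 - 86.3868) = 0.529786 MPa*m^0.5
sigma0 = sigma1 - k/sqrt(d1) = 180.8 - 0.529786*158.114 = 97.0334 MPa
sigma_y(d3) = 97.0334 + 0.529786 / sqrt(1.24e-04) = 144.6 MPa


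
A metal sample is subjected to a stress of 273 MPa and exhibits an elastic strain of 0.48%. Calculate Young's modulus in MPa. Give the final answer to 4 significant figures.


E = sigma / epsilon
epsilon = 0.48% = 4.8e-03
E = 273 / 4.8e-03
E = 56880 MPa


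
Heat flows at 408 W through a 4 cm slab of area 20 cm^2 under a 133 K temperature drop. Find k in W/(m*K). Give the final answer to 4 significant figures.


k = Q*L / (A*dT)
L = 0.04 m, A = 2e-03 m^2
k = 408 * 0.04 / (2e-03 * 133)
k = 61.35 W/(m*K)


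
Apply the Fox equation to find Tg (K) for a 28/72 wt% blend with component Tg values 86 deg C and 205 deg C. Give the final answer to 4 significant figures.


1/Tg = w1/Tg1 + w2/Tg2 (in Kelvin)
Tg1 = 359.15 K, Tg2 = 478.15 K
1/Tg = 0.28/359.15 + 0.72/478.15
Tg = 437.6 K


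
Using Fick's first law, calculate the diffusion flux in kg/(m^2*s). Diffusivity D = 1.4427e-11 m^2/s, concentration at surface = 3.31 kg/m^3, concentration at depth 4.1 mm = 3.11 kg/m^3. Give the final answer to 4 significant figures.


J = -D * (dC/dx) = D * (C1 - C2) / dx
J = 1.4427e-11 * (3.31 - 3.11) / 4.1e-03
J = 7.038e-10 kg/(m^2*s)


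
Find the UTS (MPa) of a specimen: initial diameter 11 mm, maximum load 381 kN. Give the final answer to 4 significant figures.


A0 = pi*(d/2)^2 = pi*(11/2)^2 = 95.0332 mm^2
UTS = F_max / A0 = 381*1000 / 95.0332
UTS = 4009 MPa


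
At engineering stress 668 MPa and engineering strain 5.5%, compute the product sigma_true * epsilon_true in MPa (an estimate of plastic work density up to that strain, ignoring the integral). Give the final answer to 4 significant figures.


sigma_true = sigma_eng * (1 + epsilon_eng)
sigma_true = 668 * (1 + 0.055) = 704.74 MPa
epsilon_true = ln(1 + epsilon_eng)
epsilon_true = ln(1 + 0.055) = 0.0535408
sigma_true * epsilon_true = 704.74 * 0.0535408 = 37.73 MPa


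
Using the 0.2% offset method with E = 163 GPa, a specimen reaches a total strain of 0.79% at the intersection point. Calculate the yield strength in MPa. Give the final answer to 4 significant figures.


Offset strain = 0.002
Elastic strain at yield = total_strain - offset = 7.9e-03 - 0.002 = 5.9e-03
sigma_y = E * elastic_strain = 163000 * 5.9e-03
sigma_y = 961.7 MPa


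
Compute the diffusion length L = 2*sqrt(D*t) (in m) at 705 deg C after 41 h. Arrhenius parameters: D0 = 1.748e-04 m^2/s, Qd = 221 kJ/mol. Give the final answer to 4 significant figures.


Step 1: D = D0 * exp(-Qd/(R*T))
T = 978.15 K
D = 1.748e-04 * exp(-221e3 / (8.314 * 978.15)) = 2.75672e-16 m^2/s
Step 2: L = 2*sqrt(D*t)
t = 41 h = 147600 s
L = 2*sqrt(2.75672e-16 * 147600) = 1.276e-05 m


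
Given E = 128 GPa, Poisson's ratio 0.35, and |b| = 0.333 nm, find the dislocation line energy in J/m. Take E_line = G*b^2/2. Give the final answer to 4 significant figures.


Step 1: G = E / (2*(1+nu))
G = 128 / (2*(1+0.35)) = 47.4074 GPa = 4.74074e+10 Pa
Step 2: E_line = G*b^2/2
b = 0.333 nm = 3.33e-10 m
E_line = 0.5 * 4.74074e+10 * (3.33e-10)^2 = 2.628e-09 J/m


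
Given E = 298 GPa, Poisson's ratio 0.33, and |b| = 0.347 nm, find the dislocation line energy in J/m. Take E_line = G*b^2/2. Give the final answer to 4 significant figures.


Step 1: G = E / (2*(1+nu))
G = 298 / (2*(1+0.33)) = 112.03 GPa = 1.1203e+11 Pa
Step 2: E_line = G*b^2/2
b = 0.347 nm = 3.47e-10 m
E_line = 0.5 * 1.1203e+11 * (3.47e-10)^2 = 6.745e-09 J/m


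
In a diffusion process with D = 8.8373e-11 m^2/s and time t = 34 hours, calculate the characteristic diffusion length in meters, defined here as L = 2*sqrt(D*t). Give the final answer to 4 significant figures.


t = 34 hr = 122400 s
Diffusion length = 2*sqrt(D*t)
= 2*sqrt(8.8373e-11 * 122400)
= 6.578e-03 m


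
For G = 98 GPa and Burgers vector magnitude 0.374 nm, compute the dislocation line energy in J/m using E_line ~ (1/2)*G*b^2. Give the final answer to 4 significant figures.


E = G*b^2/2
b = 0.374 nm = 3.74e-10 m
G = 98 GPa = 9.8e+10 Pa
E = 0.5 * 9.8e+10 * (3.74e-10)^2
E = 6.854e-09 J/m


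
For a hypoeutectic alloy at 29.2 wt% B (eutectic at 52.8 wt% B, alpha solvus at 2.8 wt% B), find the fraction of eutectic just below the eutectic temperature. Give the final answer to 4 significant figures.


f_primary = (C_e - C0) / (C_e - C_alpha_max)
f_primary = (52.8 - 29.2) / (52.8 - 2.8)
f_primary = 0.472
f_eutectic = 1 - 0.472 = 0.528


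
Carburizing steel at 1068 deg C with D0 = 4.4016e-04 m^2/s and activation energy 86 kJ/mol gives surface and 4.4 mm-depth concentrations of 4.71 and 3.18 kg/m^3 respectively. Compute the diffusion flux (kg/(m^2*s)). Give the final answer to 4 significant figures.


Step 1: D = D0 * exp(-Qd/(R*T))
T = 1068 + 273.15 = 1341.15 K
D = 4.4016e-04 * exp(-86e3 / (8.314 * 1341.15)) = 1.96785e-07 m^2/s
Step 2: J = D * (C1 - C2) / dx
J = 1.96785e-07 * (4.71 - 3.18) / 4.4e-03
J = 6.843e-05 kg/(m^2*s)


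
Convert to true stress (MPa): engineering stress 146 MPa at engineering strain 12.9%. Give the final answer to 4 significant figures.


sigma_true = sigma_eng * (1 + epsilon_eng)
sigma_true = 146 * (1 + 0.129)
sigma_true = 164.8 MPa


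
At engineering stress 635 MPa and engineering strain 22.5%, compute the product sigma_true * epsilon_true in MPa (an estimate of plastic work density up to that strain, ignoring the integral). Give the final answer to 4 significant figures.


sigma_true = sigma_eng * (1 + epsilon_eng)
sigma_true = 635 * (1 + 0.225) = 777.875 MPa
epsilon_true = ln(1 + epsilon_eng)
epsilon_true = ln(1 + 0.225) = 0.202941
sigma_true * epsilon_true = 777.875 * 0.202941 = 157.9 MPa


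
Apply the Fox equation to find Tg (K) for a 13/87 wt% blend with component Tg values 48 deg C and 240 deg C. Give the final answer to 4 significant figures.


1/Tg = w1/Tg1 + w2/Tg2 (in Kelvin)
Tg1 = 321.15 K, Tg2 = 513.15 K
1/Tg = 0.13/321.15 + 0.87/513.15
Tg = 476.1 K


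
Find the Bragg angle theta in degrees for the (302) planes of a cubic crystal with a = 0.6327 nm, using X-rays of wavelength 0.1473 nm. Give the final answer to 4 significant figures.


d = a / sqrt(h^2+k^2+l^2)
d = 0.6327 / sqrt(13) = 0.175479 nm
lambda = 2*d*sin(theta)  =>  sin(theta) = lambda / (2*d)
sin(theta) = 0.1473 / (2 * 0.175479) = 0.419707
theta = 24.82 deg


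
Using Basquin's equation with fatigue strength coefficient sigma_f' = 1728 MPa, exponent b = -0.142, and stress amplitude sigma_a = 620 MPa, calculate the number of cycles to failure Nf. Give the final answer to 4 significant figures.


sigma_a = sigma_f' * (2*Nf)^b
2*Nf = (sigma_a / sigma_f')^(1/b)
2*Nf = (620 / 1728)^(1/-0.142)
2*Nf = 1364.19
Nf = 682.1 cycles


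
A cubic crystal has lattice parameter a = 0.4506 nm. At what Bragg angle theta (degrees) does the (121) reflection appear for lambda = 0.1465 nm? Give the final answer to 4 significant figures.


d = a / sqrt(h^2+k^2+l^2)
d = 0.4506 / sqrt(6) = 0.183957 nm
lambda = 2*d*sin(theta)  =>  sin(theta) = lambda / (2*d)
sin(theta) = 0.1465 / (2 * 0.183957) = 0.398192
theta = 23.47 deg


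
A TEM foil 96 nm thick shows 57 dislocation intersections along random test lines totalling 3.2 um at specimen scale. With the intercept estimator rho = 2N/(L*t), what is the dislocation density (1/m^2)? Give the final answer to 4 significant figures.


rho = 2N / (L * t)
L = 3.2 um = 3.2e-06 m, t = 96 nm = 9.6e-08 m
rho = 2 * 57 / (3.2e-06 * 9.6e-08)
rho = 3.711e+14 1/m^2


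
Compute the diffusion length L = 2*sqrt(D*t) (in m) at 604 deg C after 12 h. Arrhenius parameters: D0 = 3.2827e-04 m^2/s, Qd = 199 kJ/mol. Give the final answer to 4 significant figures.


Step 1: D = D0 * exp(-Qd/(R*T))
T = 877.15 K
D = 3.2827e-04 * exp(-199e3 / (8.314 * 877.15)) = 4.62671e-16 m^2/s
Step 2: L = 2*sqrt(D*t)
t = 12 h = 43200 s
L = 2*sqrt(4.62671e-16 * 43200) = 8.941e-06 m


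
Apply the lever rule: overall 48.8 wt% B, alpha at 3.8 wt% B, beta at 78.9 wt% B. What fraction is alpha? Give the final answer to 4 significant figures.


f_alpha = (C_beta - C0) / (C_beta - C_alpha)
f_alpha = (78.9 - 48.8) / (78.9 - 3.8)
f_alpha = 0.4008


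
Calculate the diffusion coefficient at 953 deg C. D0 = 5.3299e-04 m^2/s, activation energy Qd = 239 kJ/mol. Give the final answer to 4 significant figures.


D = D0 * exp(-Qd / (R*T))
T = 1226.15 K
D = 5.3299e-04 * exp(-239e3 / (8.314 * 1226.15))
D = 3.506e-14 m^2/s


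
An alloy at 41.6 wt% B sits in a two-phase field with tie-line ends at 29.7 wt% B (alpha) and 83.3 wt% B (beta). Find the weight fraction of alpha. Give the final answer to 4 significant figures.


f_alpha = (C_beta - C0) / (C_beta - C_alpha)
f_alpha = (83.3 - 41.6) / (83.3 - 29.7)
f_alpha = 0.778


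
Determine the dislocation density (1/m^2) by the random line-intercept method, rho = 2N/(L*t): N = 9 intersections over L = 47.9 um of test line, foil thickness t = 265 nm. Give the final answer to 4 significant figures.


rho = 2N / (L * t)
L = 47.9 um = 4.79e-05 m, t = 265 nm = 2.65e-07 m
rho = 2 * 9 / (4.79e-05 * 2.65e-07)
rho = 1.418e+12 1/m^2


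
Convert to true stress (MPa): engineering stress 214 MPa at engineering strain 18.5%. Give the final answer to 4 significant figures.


sigma_true = sigma_eng * (1 + epsilon_eng)
sigma_true = 214 * (1 + 0.185)
sigma_true = 253.6 MPa


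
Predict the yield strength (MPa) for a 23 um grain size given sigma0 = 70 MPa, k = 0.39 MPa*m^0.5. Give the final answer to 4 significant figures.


sigma_y = sigma0 + k / sqrt(d)
d = 23 um = 2.3e-05 m
sigma_y = 70 + 0.39 / sqrt(2.3e-05)
sigma_y = 151.3 MPa


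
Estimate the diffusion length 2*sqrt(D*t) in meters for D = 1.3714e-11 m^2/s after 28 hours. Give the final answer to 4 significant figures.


t = 28 hr = 100800 s
Diffusion length = 2*sqrt(D*t)
= 2*sqrt(1.3714e-11 * 100800)
= 2.351e-03 m


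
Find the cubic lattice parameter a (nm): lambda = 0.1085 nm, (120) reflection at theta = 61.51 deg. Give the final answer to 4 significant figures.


d = lambda / (2*sin(theta))
d = 0.1085 / (2*sin(61.51 deg))
d = 0.0617249 nm
a = d * sqrt(h^2+k^2+l^2) = 0.0617249 * sqrt(5)
a = 0.138 nm


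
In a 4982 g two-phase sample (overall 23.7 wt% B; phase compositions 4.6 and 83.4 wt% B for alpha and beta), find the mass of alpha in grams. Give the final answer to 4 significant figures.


f_alpha = (C_beta - C0) / (C_beta - C_alpha)
f_alpha = (83.4 - 23.7) / (83.4 - 4.6) = 0.757614
m_alpha = f_alpha * m_total = 0.757614 * 4982 = 3774 g


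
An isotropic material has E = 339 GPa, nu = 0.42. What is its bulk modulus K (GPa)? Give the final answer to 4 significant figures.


K = E / (3*(1-2*nu))
K = 339 / (3*(1-2*0.42))
K = 706.3 GPa


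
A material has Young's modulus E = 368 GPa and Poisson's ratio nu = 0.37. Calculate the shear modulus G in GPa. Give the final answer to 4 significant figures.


G = E / (2*(1+nu))
G = 368 / (2*(1+0.37))
G = 134.3 GPa


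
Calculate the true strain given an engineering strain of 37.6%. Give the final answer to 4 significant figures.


epsilon_true = ln(1 + epsilon_eng)
epsilon_true = ln(1 + 0.376)
epsilon_true = 0.3192


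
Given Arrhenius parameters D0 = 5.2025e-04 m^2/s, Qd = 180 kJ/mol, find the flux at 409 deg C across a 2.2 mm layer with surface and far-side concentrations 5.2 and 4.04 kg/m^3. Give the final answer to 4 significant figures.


Step 1: D = D0 * exp(-Qd/(R*T))
T = 409 + 273.15 = 682.15 K
D = 5.2025e-04 * exp(-180e3 / (8.314 * 682.15)) = 8.56007e-18 m^2/s
Step 2: J = D * (C1 - C2) / dx
J = 8.56007e-18 * (5.2 - 4.04) / 2.2e-03
J = 4.513e-15 kg/(m^2*s)


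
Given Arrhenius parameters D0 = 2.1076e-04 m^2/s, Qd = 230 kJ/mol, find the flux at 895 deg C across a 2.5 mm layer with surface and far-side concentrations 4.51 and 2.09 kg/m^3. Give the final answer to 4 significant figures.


Step 1: D = D0 * exp(-Qd/(R*T))
T = 895 + 273.15 = 1168.15 K
D = 2.1076e-04 * exp(-230e3 / (8.314 * 1168.15)) = 1.09347e-14 m^2/s
Step 2: J = D * (C1 - C2) / dx
J = 1.09347e-14 * (4.51 - 2.09) / 2.5e-03
J = 1.058e-11 kg/(m^2*s)


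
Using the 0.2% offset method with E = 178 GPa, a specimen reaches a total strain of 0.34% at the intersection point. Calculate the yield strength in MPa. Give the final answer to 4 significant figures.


Offset strain = 0.002
Elastic strain at yield = total_strain - offset = 3.4e-03 - 0.002 = 1.4e-03
sigma_y = E * elastic_strain = 178000 * 1.4e-03
sigma_y = 249.2 MPa


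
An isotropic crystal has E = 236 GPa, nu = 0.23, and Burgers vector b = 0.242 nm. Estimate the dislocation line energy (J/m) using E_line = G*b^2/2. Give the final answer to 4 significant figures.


Step 1: G = E / (2*(1+nu))
G = 236 / (2*(1+0.23)) = 95.935 GPa = 9.5935e+10 Pa
Step 2: E_line = G*b^2/2
b = 0.242 nm = 2.42e-10 m
E_line = 0.5 * 9.5935e+10 * (2.42e-10)^2 = 2.809e-09 J/m


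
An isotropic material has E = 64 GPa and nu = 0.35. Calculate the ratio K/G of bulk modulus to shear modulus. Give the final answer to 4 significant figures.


G = E / (2*(1+nu))
G = 64 / (2*(1+0.35)) = 23.7037 GPa
K = E / (3*(1-2*nu))
K = 64 / (3*(1-2*0.35)) = 71.1111 GPa
K/G = 71.1111 / 23.7037 = 3


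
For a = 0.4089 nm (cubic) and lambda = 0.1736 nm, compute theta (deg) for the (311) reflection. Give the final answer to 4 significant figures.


d = a / sqrt(h^2+k^2+l^2)
d = 0.4089 / sqrt(11) = 0.123288 nm
lambda = 2*d*sin(theta)  =>  sin(theta) = lambda / (2*d)
sin(theta) = 0.1736 / (2 * 0.123288) = 0.704043
theta = 44.75 deg


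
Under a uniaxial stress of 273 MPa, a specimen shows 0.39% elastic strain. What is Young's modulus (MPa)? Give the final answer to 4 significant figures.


E = sigma / epsilon
epsilon = 0.39% = 3.9e-03
E = 273 / 3.9e-03
E = 70000 MPa


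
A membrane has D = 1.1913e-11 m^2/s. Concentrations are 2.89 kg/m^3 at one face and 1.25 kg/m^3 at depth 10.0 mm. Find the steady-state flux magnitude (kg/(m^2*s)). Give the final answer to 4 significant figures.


J = -D * (dC/dx) = D * (C1 - C2) / dx
J = 1.1913e-11 * (2.89 - 1.25) / 0.01
J = 1.954e-09 kg/(m^2*s)


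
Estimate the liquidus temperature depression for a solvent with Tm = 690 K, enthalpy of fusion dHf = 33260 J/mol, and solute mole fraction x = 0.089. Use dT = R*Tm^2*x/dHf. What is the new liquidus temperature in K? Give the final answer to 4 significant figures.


dT = R*Tm^2*x / dHf
dT = 8.314 * 690^2 * 0.089 / 33260
dT = 10.592 K
T_new = 690 - 10.592 = 679.4 K


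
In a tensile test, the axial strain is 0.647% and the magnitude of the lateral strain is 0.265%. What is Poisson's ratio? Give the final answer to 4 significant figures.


nu = -epsilon_lat / epsilon_axial
Lateral strain is contraction (negative), so using magnitudes:
nu = 0.265 / 0.647
nu = 0.4096


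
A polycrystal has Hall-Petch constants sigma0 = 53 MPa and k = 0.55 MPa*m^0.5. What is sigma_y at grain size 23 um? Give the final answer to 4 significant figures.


sigma_y = sigma0 + k / sqrt(d)
d = 23 um = 2.3e-05 m
sigma_y = 53 + 0.55 / sqrt(2.3e-05)
sigma_y = 167.7 MPa


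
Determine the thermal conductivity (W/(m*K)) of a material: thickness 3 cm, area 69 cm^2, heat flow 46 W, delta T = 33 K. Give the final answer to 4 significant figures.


k = Q*L / (A*dT)
L = 0.03 m, A = 6.9e-03 m^2
k = 46 * 0.03 / (6.9e-03 * 33)
k = 6.061 W/(m*K)


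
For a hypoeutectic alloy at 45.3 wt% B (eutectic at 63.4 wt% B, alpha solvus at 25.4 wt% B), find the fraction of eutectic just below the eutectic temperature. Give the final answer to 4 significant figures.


f_primary = (C_e - C0) / (C_e - C_alpha_max)
f_primary = (63.4 - 45.3) / (63.4 - 25.4)
f_primary = 0.476316
f_eutectic = 1 - 0.476316 = 0.5237


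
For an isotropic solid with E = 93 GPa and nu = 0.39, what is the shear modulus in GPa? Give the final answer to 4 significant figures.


G = E / (2*(1+nu))
G = 93 / (2*(1+0.39))
G = 33.45 GPa


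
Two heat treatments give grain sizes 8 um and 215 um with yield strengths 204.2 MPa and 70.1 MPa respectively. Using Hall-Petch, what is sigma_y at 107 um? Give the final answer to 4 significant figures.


sigma_y = sigma0 + k / sqrt(d)
1/sqrt(d1) = 1/sqrt(8e-06) = 353.553;  1/sqrt(d2) = 68.1994
k = (sigma1 - sigma2) / (1/sqrt(d1) - 1/sqrt(d2)) = (204.2 - 70.1) / (353.553 - 68.1994) = 0.469943 MPa*m^0.5
sigma0 = sigma1 - k/sqrt(d1) = 204.2 - 0.469943*353.553 = 38.0502 MPa
sigma_y(d3) = 38.0502 + 0.469943 / sqrt(1.07e-04) = 83.48 MPa


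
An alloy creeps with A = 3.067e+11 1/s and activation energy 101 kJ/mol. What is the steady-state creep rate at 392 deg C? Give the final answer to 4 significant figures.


rate = A * exp(-Q / (R*T))
T = 392 + 273.15 = 665.15 K
rate = 3.067e+11 * exp(-101e3 / (8.314 * 665.15))
rate = 3588 1/s


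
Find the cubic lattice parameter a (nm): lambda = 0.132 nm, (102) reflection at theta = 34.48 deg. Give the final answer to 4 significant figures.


d = lambda / (2*sin(theta))
d = 0.132 / (2*sin(34.48 deg))
d = 0.116583 nm
a = d * sqrt(h^2+k^2+l^2) = 0.116583 * sqrt(5)
a = 0.2607 nm


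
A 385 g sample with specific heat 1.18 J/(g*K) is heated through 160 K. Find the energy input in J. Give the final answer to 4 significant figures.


Q = m * cp * dT
Q = 385 * 1.18 * 160
Q = 72690 J


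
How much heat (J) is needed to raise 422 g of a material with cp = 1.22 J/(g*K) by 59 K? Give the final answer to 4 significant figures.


Q = m * cp * dT
Q = 422 * 1.22 * 59
Q = 30380 J


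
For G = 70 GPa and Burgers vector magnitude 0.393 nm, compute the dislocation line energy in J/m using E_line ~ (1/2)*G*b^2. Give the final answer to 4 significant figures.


E = G*b^2/2
b = 0.393 nm = 3.93e-10 m
G = 70 GPa = 7e+10 Pa
E = 0.5 * 7e+10 * (3.93e-10)^2
E = 5.406e-09 J/m


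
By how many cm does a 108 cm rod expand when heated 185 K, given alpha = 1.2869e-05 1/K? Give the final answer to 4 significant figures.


dL = L0 * alpha * dT
dL = 108 * 1.2869e-05 * 185
dL = 0.2571 cm


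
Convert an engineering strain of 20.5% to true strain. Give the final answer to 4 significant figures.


epsilon_true = ln(1 + epsilon_eng)
epsilon_true = ln(1 + 0.205)
epsilon_true = 0.1865


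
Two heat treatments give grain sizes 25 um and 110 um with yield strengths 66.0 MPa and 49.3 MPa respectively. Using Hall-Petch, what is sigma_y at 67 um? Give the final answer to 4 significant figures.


sigma_y = sigma0 + k / sqrt(d)
1/sqrt(d1) = 1/sqrt(2.5e-05) = 200;  1/sqrt(d2) = 95.3463
k = (sigma1 - sigma2) / (1/sqrt(d1) - 1/sqrt(d2)) = (66.0 - 49.3) / (200 - 95.3463) = 0.159574 MPa*m^0.5
sigma0 = sigma1 - k/sqrt(d1) = 66.0 - 0.159574*200 = 34.0852 MPa
sigma_y(d3) = 34.0852 + 0.159574 / sqrt(6.7e-05) = 53.58 MPa


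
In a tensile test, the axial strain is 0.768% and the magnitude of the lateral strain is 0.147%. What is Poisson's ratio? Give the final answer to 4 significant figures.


nu = -epsilon_lat / epsilon_axial
Lateral strain is contraction (negative), so using magnitudes:
nu = 0.147 / 0.768
nu = 0.1914


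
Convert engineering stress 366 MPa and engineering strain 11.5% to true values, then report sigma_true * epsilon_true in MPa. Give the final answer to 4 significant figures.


sigma_true = sigma_eng * (1 + epsilon_eng)
sigma_true = 366 * (1 + 0.115) = 408.09 MPa
epsilon_true = ln(1 + epsilon_eng)
epsilon_true = ln(1 + 0.115) = 0.108854
sigma_true * epsilon_true = 408.09 * 0.108854 = 44.42 MPa


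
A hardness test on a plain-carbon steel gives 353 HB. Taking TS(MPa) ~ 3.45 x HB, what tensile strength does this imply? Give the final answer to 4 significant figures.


TS (MPa) = 3.45 * HB
TS = 3.45 * 353
TS = 1218 MPa


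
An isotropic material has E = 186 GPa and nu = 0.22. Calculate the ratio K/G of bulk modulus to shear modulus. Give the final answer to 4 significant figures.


G = E / (2*(1+nu))
G = 186 / (2*(1+0.22)) = 76.2295 GPa
K = E / (3*(1-2*nu))
K = 186 / (3*(1-2*0.22)) = 110.714 GPa
K/G = 110.714 / 76.2295 = 1.452
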